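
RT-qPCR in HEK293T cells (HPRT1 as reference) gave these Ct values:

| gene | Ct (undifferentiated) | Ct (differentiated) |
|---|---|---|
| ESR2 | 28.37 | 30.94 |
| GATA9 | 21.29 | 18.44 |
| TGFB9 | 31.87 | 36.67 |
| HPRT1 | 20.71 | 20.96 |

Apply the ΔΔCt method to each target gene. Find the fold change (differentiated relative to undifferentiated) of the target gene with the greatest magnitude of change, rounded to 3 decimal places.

0.043

ESR2: ΔΔCt = (30.94−20.96) − (28.37−20.71) = 9.98 − 7.66 = 2.32; fold change = 2^-2.32 = 0.200
GATA9: ΔΔCt = (18.44−20.96) − (21.29−20.71) = -2.52 − 0.58 = -3.10; fold change = 2^3.10 = 8.574
TGFB9: ΔΔCt = (36.67−20.96) − (31.87−20.71) = 15.71 − 11.16 = 4.55; fold change = 2^-4.55 = 0.043
TGFB9 has the largest |ΔΔCt| = 4.55.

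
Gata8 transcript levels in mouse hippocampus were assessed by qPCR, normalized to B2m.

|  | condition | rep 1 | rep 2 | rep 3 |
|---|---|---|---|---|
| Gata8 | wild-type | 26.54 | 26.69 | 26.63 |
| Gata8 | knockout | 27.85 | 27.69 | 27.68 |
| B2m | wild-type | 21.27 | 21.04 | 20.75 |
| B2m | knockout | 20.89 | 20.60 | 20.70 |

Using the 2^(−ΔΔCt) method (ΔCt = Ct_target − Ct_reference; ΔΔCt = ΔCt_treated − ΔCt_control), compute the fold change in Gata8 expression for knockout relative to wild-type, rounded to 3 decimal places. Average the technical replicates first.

0.376

Mean Ct: Gata8 wild-type 26.620; Gata8 knockout 27.740; B2m wild-type 21.020; B2m knockout 20.730
ΔCt(wild-type) = 26.620 − 21.020 = 5.600
ΔCt(knockout) = 27.740 − 20.730 = 7.010
ΔΔCt = 7.010 − 5.600 = 1.410
Fold change = 2^(−1.410) = 0.3763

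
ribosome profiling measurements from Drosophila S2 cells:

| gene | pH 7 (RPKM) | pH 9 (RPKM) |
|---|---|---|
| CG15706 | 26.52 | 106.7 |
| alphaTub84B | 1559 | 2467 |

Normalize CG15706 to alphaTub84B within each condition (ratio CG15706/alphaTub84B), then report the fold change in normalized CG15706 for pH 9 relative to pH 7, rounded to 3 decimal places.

CG15706/alphaTub84B (pH 7) = 26.52 / 1559 = 0.017011
CG15706/alphaTub84B (pH 9) = 106.7 / 2467 = 0.043251
Fold change = 0.043251 / 0.017011 = 2.5425

2.543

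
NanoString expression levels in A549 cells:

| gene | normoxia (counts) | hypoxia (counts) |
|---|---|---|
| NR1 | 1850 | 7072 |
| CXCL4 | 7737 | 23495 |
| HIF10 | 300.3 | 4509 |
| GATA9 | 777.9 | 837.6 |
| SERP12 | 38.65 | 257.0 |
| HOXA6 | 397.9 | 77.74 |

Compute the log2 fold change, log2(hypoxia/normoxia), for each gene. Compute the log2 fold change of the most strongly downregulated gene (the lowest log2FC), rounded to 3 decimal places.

log2(7072/1850) = 1.935  (NR1)
log2(23495/7737) = 1.603  (CXCL4)
log2(4509/300.3) = 3.908  (HIF10)
log2(837.6/777.9) = 0.107  (GATA9)
log2(257.0/38.65) = 2.733  (SERP12)
log2(77.74/397.9) = -2.356  (HOXA6)
HOXA6 is most strongly downregulated.

-2.356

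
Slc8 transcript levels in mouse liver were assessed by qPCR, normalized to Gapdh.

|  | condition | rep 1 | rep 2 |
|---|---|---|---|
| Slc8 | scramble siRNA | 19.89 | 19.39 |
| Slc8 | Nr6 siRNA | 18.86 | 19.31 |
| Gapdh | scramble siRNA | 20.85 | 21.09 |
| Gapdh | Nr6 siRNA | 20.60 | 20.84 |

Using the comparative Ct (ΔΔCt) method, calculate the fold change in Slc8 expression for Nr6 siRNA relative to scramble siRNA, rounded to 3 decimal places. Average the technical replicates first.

Mean Ct: Slc8 scramble siRNA 19.640; Slc8 Nr6 siRNA 19.085; Gapdh scramble siRNA 20.970; Gapdh Nr6 siRNA 20.720
ΔCt(scramble siRNA) = 19.640 − 20.970 = -1.330
ΔCt(Nr6 siRNA) = 19.085 − 20.720 = -1.635
ΔΔCt = -1.635 − (-1.330) = -0.305
Fold change = 2^(−(-0.305)) = 2^0.305 = 1.2354

1.235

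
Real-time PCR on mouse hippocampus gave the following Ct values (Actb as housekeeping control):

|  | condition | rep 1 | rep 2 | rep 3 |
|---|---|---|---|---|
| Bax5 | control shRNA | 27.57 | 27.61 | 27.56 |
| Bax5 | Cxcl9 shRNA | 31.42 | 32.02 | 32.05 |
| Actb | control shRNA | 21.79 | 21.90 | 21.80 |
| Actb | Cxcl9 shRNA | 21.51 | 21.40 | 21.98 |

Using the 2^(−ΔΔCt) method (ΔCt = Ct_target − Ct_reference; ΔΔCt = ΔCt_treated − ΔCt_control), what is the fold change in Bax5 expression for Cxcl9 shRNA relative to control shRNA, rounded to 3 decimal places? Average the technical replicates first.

Mean Ct: Bax5 control shRNA 27.580; Bax5 Cxcl9 shRNA 31.830; Actb control shRNA 21.830; Actb Cxcl9 shRNA 21.630
ΔCt(control shRNA) = 27.580 − 21.830 = 5.750
ΔCt(Cxcl9 shRNA) = 31.830 − 21.630 = 10.200
ΔΔCt = 10.200 − 5.750 = 4.450
Fold change = 2^(−4.450) = 0.0458

0.046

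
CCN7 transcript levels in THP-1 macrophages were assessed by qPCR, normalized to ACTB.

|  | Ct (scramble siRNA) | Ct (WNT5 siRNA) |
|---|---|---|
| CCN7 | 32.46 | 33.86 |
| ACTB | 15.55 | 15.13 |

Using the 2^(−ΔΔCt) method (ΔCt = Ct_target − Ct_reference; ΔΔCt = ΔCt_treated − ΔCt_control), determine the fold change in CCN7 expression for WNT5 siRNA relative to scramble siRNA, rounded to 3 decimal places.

ΔCt(scramble siRNA) = 32.460 − 15.550 = 16.910
ΔCt(WNT5 siRNA) = 33.860 − 15.130 = 18.730
ΔΔCt = 18.730 − 16.910 = 1.820
Fold change = 2^(−1.820) = 0.2832

0.283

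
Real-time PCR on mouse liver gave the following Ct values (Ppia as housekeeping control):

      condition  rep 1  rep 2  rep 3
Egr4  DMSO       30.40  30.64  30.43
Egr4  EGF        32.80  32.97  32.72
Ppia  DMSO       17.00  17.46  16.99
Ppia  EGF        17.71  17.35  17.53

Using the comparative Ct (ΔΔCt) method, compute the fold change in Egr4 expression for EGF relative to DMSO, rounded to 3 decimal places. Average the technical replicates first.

0.257

Mean Ct: Egr4 DMSO 30.490; Egr4 EGF 32.830; Ppia DMSO 17.150; Ppia EGF 17.530
ΔCt(DMSO) = 30.490 − 17.150 = 13.340
ΔCt(EGF) = 32.830 − 17.530 = 15.300
ΔΔCt = 15.300 − 13.340 = 1.960
Fold change = 2^(−1.960) = 0.2570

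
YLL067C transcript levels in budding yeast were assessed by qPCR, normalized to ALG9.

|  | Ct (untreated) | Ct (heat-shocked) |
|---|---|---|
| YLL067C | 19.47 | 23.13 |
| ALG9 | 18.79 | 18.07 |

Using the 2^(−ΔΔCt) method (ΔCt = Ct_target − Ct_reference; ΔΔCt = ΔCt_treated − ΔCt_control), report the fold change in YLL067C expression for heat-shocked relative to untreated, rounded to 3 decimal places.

0.048

ΔCt(untreated) = 19.470 − 18.790 = 0.680
ΔCt(heat-shocked) = 23.130 − 18.070 = 5.060
ΔΔCt = 5.060 − 0.680 = 4.380
Fold change = 2^(−4.380) = 0.0480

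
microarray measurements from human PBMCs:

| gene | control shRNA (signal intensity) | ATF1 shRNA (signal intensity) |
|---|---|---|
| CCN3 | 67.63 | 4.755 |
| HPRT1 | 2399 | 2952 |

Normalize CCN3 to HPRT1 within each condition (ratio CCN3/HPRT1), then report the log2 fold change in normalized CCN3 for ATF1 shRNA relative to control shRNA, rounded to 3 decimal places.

CCN3/HPRT1 (control shRNA) = 67.63 / 2399 = 0.028191
CCN3/HPRT1 (ATF1 shRNA) = 4.755 / 2952 = 0.0016108
Fold change = 0.0016108 / 0.028191 = 0.0571
log2(0.0571) = -4.1294

-4.129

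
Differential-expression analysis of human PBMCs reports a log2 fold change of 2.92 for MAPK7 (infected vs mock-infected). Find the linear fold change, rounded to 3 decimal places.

Fold change = 2^(2.92) = 7.5685

7.568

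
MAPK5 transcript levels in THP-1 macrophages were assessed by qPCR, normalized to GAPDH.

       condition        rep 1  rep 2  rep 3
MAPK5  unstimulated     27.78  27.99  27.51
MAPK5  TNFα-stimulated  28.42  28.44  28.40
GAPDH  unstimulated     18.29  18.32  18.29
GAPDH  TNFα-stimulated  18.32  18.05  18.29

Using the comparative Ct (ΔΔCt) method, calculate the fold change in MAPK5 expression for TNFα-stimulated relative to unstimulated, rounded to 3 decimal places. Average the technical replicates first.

0.599

Mean Ct: MAPK5 unstimulated 27.760; MAPK5 TNFα-stimulated 28.420; GAPDH unstimulated 18.300; GAPDH TNFα-stimulated 18.220
ΔCt(unstimulated) = 27.760 − 18.300 = 9.460
ΔCt(TNFα-stimulated) = 28.420 − 18.220 = 10.200
ΔΔCt = 10.200 − 9.460 = 0.740
Fold change = 2^(−0.740) = 0.5987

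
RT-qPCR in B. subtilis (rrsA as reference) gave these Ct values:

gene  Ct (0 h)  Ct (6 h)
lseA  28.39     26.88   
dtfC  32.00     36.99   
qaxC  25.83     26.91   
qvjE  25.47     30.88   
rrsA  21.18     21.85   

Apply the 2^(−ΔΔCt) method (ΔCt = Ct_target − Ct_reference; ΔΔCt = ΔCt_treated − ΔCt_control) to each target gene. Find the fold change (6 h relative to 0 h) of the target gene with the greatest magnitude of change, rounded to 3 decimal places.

lseA: ΔΔCt = (26.88−21.85) − (28.39−21.18) = 5.03 − 7.21 = -2.18; fold change = 2^2.18 = 4.532
dtfC: ΔΔCt = (36.99−21.85) − (32.00−21.18) = 15.14 − 10.82 = 4.32; fold change = 2^-4.32 = 0.050
qaxC: ΔΔCt = (26.91−21.85) − (25.83−21.18) = 5.06 − 4.65 = 0.41; fold change = 2^-0.41 = 0.753
qvjE: ΔΔCt = (30.88−21.85) − (25.47−21.18) = 9.03 − 4.29 = 4.74; fold change = 2^-4.74 = 0.037
qvjE has the largest |ΔΔCt| = 4.74.

0.037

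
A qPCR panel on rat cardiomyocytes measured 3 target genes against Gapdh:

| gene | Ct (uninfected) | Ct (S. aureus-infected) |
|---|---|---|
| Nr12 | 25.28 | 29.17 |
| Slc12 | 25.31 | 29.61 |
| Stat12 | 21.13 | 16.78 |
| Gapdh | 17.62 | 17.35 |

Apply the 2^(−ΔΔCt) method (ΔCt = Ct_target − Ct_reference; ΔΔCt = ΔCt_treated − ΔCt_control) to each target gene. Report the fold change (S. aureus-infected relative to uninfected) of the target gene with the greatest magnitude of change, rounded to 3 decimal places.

Nr12: ΔΔCt = (29.17−17.35) − (25.28−17.62) = 11.82 − 7.66 = 4.16; fold change = 2^-4.16 = 0.056
Slc12: ΔΔCt = (29.61−17.35) − (25.31−17.62) = 12.26 − 7.69 = 4.57; fold change = 2^-4.57 = 0.042
Stat12: ΔΔCt = (16.78−17.35) − (21.13−17.62) = -0.57 − 3.51 = -4.08; fold change = 2^4.08 = 16.912
Slc12 has the largest |ΔΔCt| = 4.57.

0.042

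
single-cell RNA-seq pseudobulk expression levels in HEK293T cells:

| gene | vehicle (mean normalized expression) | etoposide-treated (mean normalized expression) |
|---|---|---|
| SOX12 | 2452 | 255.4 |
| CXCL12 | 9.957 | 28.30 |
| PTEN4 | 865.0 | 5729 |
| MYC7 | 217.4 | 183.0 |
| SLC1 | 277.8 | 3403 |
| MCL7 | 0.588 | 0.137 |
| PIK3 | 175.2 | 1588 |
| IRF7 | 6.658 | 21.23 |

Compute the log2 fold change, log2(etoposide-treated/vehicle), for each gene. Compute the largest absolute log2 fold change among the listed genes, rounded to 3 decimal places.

3.615

log2(255.4/2452) = -3.263  (SOX12)
log2(28.30/9.957) = 1.507  (CXCL12)
log2(5729/865.0) = 2.728  (PTEN4)
log2(183.0/217.4) = -0.249  (MYC7)
log2(3403/277.8) = 3.615  (SLC1)
log2(0.137/0.588) = -2.102  (MCL7)
log2(1588/175.2) = 3.180  (PIK3)
log2(21.23/6.658) = 1.673  (IRF7)
The largest magnitude belongs to SLC1.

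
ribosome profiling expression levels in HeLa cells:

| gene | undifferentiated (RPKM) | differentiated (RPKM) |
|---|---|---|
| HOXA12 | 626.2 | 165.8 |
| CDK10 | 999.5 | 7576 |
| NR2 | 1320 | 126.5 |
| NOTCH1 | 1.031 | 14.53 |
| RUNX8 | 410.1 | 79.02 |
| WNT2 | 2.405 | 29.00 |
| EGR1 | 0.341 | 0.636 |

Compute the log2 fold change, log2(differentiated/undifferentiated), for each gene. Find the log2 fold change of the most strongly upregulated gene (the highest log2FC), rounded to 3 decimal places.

3.817

log2(165.8/626.2) = -1.917  (HOXA12)
log2(7576/999.5) = 2.922  (CDK10)
log2(126.5/1320) = -3.383  (NR2)
log2(14.53/1.031) = 3.817  (NOTCH1)
log2(79.02/410.1) = -2.376  (RUNX8)
log2(29.00/2.405) = 3.592  (WNT2)
log2(0.636/0.341) = 0.899  (EGR1)
NOTCH1 is most strongly upregulated.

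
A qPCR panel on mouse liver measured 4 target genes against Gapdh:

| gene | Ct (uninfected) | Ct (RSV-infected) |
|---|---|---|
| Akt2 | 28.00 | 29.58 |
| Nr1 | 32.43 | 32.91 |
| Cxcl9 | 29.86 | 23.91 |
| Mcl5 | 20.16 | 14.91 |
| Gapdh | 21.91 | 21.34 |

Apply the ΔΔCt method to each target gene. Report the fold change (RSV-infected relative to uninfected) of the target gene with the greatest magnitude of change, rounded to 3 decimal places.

Akt2: ΔΔCt = (29.58−21.34) − (28.00−21.91) = 8.24 − 6.09 = 2.15; fold change = 2^-2.15 = 0.225
Nr1: ΔΔCt = (32.91−21.34) − (32.43−21.91) = 11.57 − 10.52 = 1.05; fold change = 2^-1.05 = 0.483
Cxcl9: ΔΔCt = (23.91−21.34) − (29.86−21.91) = 2.57 − 7.95 = -5.38; fold change = 2^5.38 = 41.643
Mcl5: ΔΔCt = (14.91−21.34) − (20.16−21.91) = -6.43 − (-1.75) = -4.68; fold change = 2^4.68 = 25.634
Cxcl9 has the largest |ΔΔCt| = 5.38.

41.643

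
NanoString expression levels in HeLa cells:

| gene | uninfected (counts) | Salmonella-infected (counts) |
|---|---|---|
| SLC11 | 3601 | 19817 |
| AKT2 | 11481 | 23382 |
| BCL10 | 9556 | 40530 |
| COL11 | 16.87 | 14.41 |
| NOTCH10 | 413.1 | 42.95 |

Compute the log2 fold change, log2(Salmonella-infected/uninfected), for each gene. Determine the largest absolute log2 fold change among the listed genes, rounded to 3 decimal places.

3.266

log2(19817/3601) = 2.460  (SLC11)
log2(23382/11481) = 1.026  (AKT2)
log2(40530/9556) = 2.085  (BCL10)
log2(14.41/16.87) = -0.227  (COL11)
log2(42.95/413.1) = -3.266  (NOTCH10)
The largest magnitude belongs to NOTCH10.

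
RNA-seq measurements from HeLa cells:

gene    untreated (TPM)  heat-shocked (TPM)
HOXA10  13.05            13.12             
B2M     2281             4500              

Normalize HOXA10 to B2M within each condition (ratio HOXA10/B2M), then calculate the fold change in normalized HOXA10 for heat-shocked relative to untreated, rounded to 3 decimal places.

HOXA10/B2M (untreated) = 13.05 / 2281 = 0.0057212
HOXA10/B2M (heat-shocked) = 13.12 / 4500 = 0.0029156
Fold change = 0.0029156 / 0.0057212 = 0.5096

0.510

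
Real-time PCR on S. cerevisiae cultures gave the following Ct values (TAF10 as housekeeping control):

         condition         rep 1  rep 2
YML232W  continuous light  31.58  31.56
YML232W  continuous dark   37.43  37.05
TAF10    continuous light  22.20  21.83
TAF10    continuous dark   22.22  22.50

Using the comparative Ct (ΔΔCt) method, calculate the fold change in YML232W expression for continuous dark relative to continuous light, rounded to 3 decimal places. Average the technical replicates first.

0.025

Mean Ct: YML232W continuous light 31.570; YML232W continuous dark 37.240; TAF10 continuous light 22.015; TAF10 continuous dark 22.360
ΔCt(continuous light) = 31.570 − 22.015 = 9.555
ΔCt(continuous dark) = 37.240 − 22.360 = 14.880
ΔΔCt = 14.880 − 9.555 = 5.325
Fold change = 2^(−5.325) = 0.0249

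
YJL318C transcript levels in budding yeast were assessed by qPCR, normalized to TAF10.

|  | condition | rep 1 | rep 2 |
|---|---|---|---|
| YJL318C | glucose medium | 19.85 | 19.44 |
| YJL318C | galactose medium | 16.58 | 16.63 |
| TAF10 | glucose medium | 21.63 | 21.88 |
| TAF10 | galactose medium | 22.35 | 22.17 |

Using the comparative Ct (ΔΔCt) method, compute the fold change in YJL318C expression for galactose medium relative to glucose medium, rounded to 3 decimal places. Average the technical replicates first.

11.672

Mean Ct: YJL318C glucose medium 19.645; YJL318C galactose medium 16.605; TAF10 glucose medium 21.755; TAF10 galactose medium 22.260
ΔCt(glucose medium) = 19.645 − 21.755 = -2.110
ΔCt(galactose medium) = 16.605 − 22.260 = -5.655
ΔΔCt = -5.655 − (-2.110) = -3.545
Fold change = 2^(−(-3.545)) = 2^3.545 = 11.6722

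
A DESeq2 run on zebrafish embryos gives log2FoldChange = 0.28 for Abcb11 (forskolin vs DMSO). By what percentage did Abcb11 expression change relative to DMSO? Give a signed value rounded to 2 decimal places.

21.42%

Fold change = 2^(0.28) = 1.2142
Percent change = (FC − 1) × 100% = (1.2142 − 1) × 100 = 21.42%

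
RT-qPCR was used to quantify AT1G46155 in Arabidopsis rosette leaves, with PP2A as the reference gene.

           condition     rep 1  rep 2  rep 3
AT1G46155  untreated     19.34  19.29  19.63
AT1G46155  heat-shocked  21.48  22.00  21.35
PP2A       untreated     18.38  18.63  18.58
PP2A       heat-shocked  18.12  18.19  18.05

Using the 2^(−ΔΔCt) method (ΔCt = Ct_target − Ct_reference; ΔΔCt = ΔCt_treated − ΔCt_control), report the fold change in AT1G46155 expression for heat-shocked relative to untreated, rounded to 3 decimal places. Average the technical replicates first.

Mean Ct: AT1G46155 untreated 19.420; AT1G46155 heat-shocked 21.610; PP2A untreated 18.530; PP2A heat-shocked 18.120
ΔCt(untreated) = 19.420 − 18.530 = 0.890
ΔCt(heat-shocked) = 21.610 − 18.120 = 3.490
ΔΔCt = 3.490 − 0.890 = 2.600
Fold change = 2^(−2.600) = 0.1649

0.165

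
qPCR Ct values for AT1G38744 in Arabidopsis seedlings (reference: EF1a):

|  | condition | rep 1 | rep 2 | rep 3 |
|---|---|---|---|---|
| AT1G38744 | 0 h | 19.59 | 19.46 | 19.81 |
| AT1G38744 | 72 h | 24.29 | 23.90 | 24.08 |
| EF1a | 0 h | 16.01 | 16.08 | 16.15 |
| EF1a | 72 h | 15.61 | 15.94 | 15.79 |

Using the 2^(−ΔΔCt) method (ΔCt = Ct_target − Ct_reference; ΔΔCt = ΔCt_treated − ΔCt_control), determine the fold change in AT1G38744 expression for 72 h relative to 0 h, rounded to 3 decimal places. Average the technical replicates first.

0.037

Mean Ct: AT1G38744 0 h 19.620; AT1G38744 72 h 24.090; EF1a 0 h 16.080; EF1a 72 h 15.780
ΔCt(0 h) = 19.620 − 16.080 = 3.540
ΔCt(72 h) = 24.090 − 15.780 = 8.310
ΔΔCt = 8.310 − 3.540 = 4.770
Fold change = 2^(−4.770) = 0.0367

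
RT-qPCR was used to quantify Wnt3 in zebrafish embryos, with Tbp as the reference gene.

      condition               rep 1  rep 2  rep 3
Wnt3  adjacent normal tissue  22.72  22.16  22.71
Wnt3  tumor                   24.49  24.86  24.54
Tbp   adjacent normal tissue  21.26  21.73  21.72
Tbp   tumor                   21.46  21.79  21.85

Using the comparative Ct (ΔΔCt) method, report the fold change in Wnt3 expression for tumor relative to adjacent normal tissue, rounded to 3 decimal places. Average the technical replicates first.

0.255

Mean Ct: Wnt3 adjacent normal tissue 22.530; Wnt3 tumor 24.630; Tbp adjacent normal tissue 21.570; Tbp tumor 21.700
ΔCt(adjacent normal tissue) = 22.530 − 21.570 = 0.960
ΔCt(tumor) = 24.630 − 21.700 = 2.930
ΔΔCt = 2.930 − 0.960 = 1.970
Fold change = 2^(−1.970) = 0.2553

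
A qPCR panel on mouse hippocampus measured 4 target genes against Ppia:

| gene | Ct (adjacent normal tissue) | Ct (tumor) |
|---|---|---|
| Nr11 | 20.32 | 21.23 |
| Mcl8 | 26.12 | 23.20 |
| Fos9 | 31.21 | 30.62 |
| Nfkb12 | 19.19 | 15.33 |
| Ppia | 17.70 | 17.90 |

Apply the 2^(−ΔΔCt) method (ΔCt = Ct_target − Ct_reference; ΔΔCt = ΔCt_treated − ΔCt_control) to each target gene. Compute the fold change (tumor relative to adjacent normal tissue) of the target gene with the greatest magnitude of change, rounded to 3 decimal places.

16.679

Nr11: ΔΔCt = (21.23−17.90) − (20.32−17.70) = 3.33 − 2.62 = 0.71; fold change = 2^-0.71 = 0.611
Mcl8: ΔΔCt = (23.20−17.90) − (26.12−17.70) = 5.30 − 8.42 = -3.12; fold change = 2^3.12 = 8.694
Fos9: ΔΔCt = (30.62−17.90) − (31.21−17.70) = 12.72 − 13.51 = -0.79; fold change = 2^0.79 = 1.729
Nfkb12: ΔΔCt = (15.33−17.90) − (19.19−17.70) = -2.57 − 1.49 = -4.06; fold change = 2^4.06 = 16.679
Nfkb12 has the largest |ΔΔCt| = 4.06.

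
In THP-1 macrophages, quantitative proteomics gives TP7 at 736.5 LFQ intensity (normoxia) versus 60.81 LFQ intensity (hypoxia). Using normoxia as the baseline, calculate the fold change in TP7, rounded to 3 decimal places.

Fold change = 60.81 / 736.5 = 0.0826
TP7 is downregulated.

0.083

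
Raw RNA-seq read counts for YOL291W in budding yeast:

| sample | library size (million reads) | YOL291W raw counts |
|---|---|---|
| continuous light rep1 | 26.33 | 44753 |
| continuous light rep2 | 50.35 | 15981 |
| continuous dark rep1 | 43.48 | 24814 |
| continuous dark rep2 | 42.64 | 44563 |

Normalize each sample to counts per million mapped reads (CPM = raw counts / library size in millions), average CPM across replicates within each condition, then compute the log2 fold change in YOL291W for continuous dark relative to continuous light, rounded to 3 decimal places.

-0.320

CPM(continuous light rep1) = 44753 / 26.33 = 1699.6962
CPM(continuous light rep2) = 15981 / 50.35 = 317.3982
CPM(continuous dark rep1) = 24814 / 43.48 = 570.6992
CPM(continuous dark rep2) = 44563 / 42.64 = 1045.0985
mean CPM(continuous light) = 1008.5472; mean CPM(continuous dark) = 807.8988
Fold change = 807.8988 / 1008.5472 = 0.80105
log2(0.80105) = -0.3200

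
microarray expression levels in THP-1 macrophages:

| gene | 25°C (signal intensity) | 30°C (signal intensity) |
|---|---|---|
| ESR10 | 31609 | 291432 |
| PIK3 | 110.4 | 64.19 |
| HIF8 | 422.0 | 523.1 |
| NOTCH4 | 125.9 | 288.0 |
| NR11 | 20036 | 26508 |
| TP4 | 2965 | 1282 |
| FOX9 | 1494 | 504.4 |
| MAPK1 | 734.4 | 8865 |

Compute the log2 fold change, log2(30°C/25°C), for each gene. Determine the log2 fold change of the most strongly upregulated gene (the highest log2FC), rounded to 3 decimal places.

3.593

log2(291432/31609) = 3.205  (ESR10)
log2(64.19/110.4) = -0.782  (PIK3)
log2(523.1/422.0) = 0.310  (HIF8)
log2(288.0/125.9) = 1.194  (NOTCH4)
log2(26508/20036) = 0.404  (NR11)
log2(1282/2965) = -1.210  (TP4)
log2(504.4/1494) = -1.567  (FOX9)
log2(8865/734.4) = 3.593  (MAPK1)
MAPK1 is most strongly upregulated.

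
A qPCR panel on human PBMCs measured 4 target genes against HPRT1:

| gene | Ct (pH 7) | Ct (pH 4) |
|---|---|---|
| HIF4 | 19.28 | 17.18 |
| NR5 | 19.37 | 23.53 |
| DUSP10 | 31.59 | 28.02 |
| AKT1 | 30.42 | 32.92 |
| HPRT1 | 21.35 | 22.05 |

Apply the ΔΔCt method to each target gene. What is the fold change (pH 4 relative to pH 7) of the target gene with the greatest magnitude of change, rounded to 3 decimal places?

HIF4: ΔΔCt = (17.18−22.05) − (19.28−21.35) = -4.87 − (-2.07) = -2.80; fold change = 2^2.80 = 6.964
NR5: ΔΔCt = (23.53−22.05) − (19.37−21.35) = 1.48 − (-1.98) = 3.46; fold change = 2^-3.46 = 0.091
DUSP10: ΔΔCt = (28.02−22.05) − (31.59−21.35) = 5.97 − 10.24 = -4.27; fold change = 2^4.27 = 19.293
AKT1: ΔΔCt = (32.92−22.05) − (30.42−21.35) = 10.87 − 9.07 = 1.80; fold change = 2^-1.80 = 0.287
DUSP10 has the largest |ΔΔCt| = 4.27.

19.293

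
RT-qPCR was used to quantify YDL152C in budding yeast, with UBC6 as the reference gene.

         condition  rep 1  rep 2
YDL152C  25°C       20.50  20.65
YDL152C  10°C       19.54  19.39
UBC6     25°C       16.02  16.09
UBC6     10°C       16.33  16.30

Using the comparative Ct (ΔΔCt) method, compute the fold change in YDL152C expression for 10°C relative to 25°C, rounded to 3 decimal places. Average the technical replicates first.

2.585

Mean Ct: YDL152C 25°C 20.575; YDL152C 10°C 19.465; UBC6 25°C 16.055; UBC6 10°C 16.315
ΔCt(25°C) = 20.575 − 16.055 = 4.520
ΔCt(10°C) = 19.465 − 16.315 = 3.150
ΔΔCt = 3.150 − 4.520 = -1.370
Fold change = 2^(−(-1.370)) = 2^1.370 = 2.5847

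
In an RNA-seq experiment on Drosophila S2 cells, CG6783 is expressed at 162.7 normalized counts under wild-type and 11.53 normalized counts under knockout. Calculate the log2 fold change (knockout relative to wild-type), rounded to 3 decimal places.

Fold change = 11.53 / 162.7 = 0.0709
log2(0.0709) = -3.8187

-3.819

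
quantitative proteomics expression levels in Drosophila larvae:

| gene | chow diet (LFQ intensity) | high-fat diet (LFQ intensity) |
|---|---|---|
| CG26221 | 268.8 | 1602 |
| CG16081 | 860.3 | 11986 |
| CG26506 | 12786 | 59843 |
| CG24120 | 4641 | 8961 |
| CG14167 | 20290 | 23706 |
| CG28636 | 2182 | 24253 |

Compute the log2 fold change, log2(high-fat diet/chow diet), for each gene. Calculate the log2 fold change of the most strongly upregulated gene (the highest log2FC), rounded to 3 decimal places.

3.800

log2(1602/268.8) = 2.575  (CG26221)
log2(11986/860.3) = 3.800  (CG16081)
log2(59843/12786) = 2.227  (CG26506)
log2(8961/4641) = 0.949  (CG24120)
log2(23706/20290) = 0.224  (CG14167)
log2(24253/2182) = 3.474  (CG28636)
CG16081 is most strongly upregulated.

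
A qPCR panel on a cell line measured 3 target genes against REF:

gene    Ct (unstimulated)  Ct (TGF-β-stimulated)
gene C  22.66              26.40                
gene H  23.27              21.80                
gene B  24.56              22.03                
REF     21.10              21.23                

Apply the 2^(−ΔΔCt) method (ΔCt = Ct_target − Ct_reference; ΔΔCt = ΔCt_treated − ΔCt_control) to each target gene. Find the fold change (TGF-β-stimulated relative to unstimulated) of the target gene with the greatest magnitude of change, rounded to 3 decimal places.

0.082

gene C: ΔΔCt = (26.40−21.23) − (22.66−21.10) = 5.17 − 1.56 = 3.61; fold change = 2^-3.61 = 0.082
gene H: ΔΔCt = (21.80−21.23) − (23.27−21.10) = 0.57 − 2.17 = -1.60; fold change = 2^1.60 = 3.031
gene B: ΔΔCt = (22.03−21.23) − (24.56−21.10) = 0.80 − 3.46 = -2.66; fold change = 2^2.66 = 6.320
gene C has the largest |ΔΔCt| = 3.61.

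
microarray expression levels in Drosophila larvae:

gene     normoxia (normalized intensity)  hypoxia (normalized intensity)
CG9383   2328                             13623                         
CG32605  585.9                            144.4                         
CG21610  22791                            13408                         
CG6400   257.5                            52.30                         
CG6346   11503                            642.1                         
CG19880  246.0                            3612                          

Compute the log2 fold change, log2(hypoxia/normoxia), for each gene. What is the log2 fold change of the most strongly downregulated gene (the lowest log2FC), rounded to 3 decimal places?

log2(13623/2328) = 2.549  (CG9383)
log2(144.4/585.9) = -2.021  (CG32605)
log2(13408/22791) = -0.765  (CG21610)
log2(52.30/257.5) = -2.300  (CG6400)
log2(642.1/11503) = -4.163  (CG6346)
log2(3612/246.0) = 3.876  (CG19880)
CG6346 is most strongly downregulated.

-4.163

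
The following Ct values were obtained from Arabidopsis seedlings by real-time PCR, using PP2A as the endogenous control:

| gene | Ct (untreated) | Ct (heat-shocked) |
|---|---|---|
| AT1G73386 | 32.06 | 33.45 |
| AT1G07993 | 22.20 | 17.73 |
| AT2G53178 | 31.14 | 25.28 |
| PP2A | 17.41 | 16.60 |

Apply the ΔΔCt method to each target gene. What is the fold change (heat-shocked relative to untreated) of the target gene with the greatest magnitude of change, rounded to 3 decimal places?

AT1G73386: ΔΔCt = (33.45−16.60) − (32.06−17.41) = 16.85 − 14.65 = 2.20; fold change = 2^-2.20 = 0.218
AT1G07993: ΔΔCt = (17.73−16.60) − (22.20−17.41) = 1.13 − 4.79 = -3.66; fold change = 2^3.66 = 12.641
AT2G53178: ΔΔCt = (25.28−16.60) − (31.14−17.41) = 8.68 − 13.73 = -5.05; fold change = 2^5.05 = 33.128
AT2G53178 has the largest |ΔΔCt| = 5.05.

33.128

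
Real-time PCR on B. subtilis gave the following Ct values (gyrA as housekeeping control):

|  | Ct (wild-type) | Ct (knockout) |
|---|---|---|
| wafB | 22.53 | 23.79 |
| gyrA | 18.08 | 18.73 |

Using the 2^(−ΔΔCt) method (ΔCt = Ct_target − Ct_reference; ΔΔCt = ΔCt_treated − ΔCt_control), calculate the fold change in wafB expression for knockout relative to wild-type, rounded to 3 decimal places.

ΔCt(wild-type) = 22.530 − 18.080 = 4.450
ΔCt(knockout) = 23.790 − 18.730 = 5.060
ΔΔCt = 5.060 − 4.450 = 0.610
Fold change = 2^(−0.610) = 0.6552

0.655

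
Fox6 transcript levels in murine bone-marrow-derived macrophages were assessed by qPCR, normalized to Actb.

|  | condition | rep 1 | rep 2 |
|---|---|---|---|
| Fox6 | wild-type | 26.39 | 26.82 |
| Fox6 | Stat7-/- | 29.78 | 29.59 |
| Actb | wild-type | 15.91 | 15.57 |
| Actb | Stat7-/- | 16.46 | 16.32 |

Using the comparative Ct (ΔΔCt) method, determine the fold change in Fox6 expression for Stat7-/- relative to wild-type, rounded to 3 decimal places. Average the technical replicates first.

0.186

Mean Ct: Fox6 wild-type 26.605; Fox6 Stat7-/- 29.685; Actb wild-type 15.740; Actb Stat7-/- 16.390
ΔCt(wild-type) = 26.605 − 15.740 = 10.865
ΔCt(Stat7-/-) = 29.685 − 16.390 = 13.295
ΔΔCt = 13.295 − 10.865 = 2.430
Fold change = 2^(−2.430) = 0.1856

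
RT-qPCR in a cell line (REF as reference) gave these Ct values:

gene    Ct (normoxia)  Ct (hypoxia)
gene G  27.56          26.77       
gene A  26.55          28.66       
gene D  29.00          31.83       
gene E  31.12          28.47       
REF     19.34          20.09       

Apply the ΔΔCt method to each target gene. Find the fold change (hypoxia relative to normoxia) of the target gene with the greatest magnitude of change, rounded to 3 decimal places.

gene G: ΔΔCt = (26.77−20.09) − (27.56−19.34) = 6.68 − 8.22 = -1.54; fold change = 2^1.54 = 2.908
gene A: ΔΔCt = (28.66−20.09) − (26.55−19.34) = 8.57 − 7.21 = 1.36; fold change = 2^-1.36 = 0.390
gene D: ΔΔCt = (31.83−20.09) − (29.00−19.34) = 11.74 − 9.66 = 2.08; fold change = 2^-2.08 = 0.237
gene E: ΔΔCt = (28.47−20.09) − (31.12−19.34) = 8.38 − 11.78 = -3.40; fold change = 2^3.40 = 10.556
gene E has the largest |ΔΔCt| = 3.40.

10.556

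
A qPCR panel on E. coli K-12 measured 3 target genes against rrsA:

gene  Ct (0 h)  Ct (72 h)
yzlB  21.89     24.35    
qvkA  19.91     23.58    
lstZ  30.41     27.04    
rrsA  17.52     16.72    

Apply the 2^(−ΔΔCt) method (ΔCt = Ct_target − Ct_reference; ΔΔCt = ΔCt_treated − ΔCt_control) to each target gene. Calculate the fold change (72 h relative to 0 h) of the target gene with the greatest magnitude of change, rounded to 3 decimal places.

yzlB: ΔΔCt = (24.35−16.72) − (21.89−17.52) = 7.63 − 4.37 = 3.26; fold change = 2^-3.26 = 0.104
qvkA: ΔΔCt = (23.58−16.72) − (19.91−17.52) = 6.86 − 2.39 = 4.47; fold change = 2^-4.47 = 0.045
lstZ: ΔΔCt = (27.04−16.72) − (30.41−17.52) = 10.32 − 12.89 = -2.57; fold change = 2^2.57 = 5.938
qvkA has the largest |ΔΔCt| = 4.47.

0.045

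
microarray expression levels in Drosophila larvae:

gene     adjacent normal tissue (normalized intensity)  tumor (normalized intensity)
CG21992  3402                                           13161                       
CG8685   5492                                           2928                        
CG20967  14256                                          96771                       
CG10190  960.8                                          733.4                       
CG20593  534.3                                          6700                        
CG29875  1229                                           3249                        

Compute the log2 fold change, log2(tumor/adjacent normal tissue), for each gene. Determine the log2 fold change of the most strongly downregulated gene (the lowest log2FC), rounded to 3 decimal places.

log2(13161/3402) = 1.952  (CG21992)
log2(2928/5492) = -0.907  (CG8685)
log2(96771/14256) = 2.763  (CG20967)
log2(733.4/960.8) = -0.390  (CG10190)
log2(6700/534.3) = 3.648  (CG20593)
log2(3249/1229) = 1.403  (CG29875)
CG8685 is most strongly downregulated.

-0.907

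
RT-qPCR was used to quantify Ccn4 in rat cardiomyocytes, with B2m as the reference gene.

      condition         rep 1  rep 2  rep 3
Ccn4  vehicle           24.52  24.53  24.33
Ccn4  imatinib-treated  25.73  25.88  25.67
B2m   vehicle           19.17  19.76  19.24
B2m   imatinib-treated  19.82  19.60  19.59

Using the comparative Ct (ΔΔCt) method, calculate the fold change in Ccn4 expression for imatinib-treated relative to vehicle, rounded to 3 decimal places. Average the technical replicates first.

Mean Ct: Ccn4 vehicle 24.460; Ccn4 imatinib-treated 25.760; B2m vehicle 19.390; B2m imatinib-treated 19.670
ΔCt(vehicle) = 24.460 − 19.390 = 5.070
ΔCt(imatinib-treated) = 25.760 − 19.670 = 6.090
ΔΔCt = 6.090 − 5.070 = 1.020
Fold change = 2^(−1.020) = 0.4931

0.493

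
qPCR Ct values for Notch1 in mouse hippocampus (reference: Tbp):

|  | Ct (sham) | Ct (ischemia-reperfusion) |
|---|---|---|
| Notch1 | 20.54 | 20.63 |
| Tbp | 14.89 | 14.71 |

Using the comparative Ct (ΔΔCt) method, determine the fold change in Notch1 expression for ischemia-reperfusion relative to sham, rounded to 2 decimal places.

0.83

ΔCt(sham) = 20.540 − 14.890 = 5.650
ΔCt(ischemia-reperfusion) = 20.630 − 14.710 = 5.920
ΔΔCt = 5.920 − 5.650 = 0.270
Fold change = 2^(−0.270) = 0.829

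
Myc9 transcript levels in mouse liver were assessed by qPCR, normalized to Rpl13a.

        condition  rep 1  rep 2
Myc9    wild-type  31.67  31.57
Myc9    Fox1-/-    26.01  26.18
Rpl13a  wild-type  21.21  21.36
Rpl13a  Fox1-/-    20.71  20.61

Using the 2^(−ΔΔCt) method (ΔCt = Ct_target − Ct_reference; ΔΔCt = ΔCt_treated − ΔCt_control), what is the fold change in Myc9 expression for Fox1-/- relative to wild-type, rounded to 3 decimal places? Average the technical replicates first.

29.857

Mean Ct: Myc9 wild-type 31.620; Myc9 Fox1-/- 26.095; Rpl13a wild-type 21.285; Rpl13a Fox1-/- 20.660
ΔCt(wild-type) = 31.620 − 21.285 = 10.335
ΔCt(Fox1-/-) = 26.095 − 20.660 = 5.435
ΔΔCt = 5.435 − 10.335 = -4.900
Fold change = 2^(−(-4.900)) = 2^4.900 = 29.8571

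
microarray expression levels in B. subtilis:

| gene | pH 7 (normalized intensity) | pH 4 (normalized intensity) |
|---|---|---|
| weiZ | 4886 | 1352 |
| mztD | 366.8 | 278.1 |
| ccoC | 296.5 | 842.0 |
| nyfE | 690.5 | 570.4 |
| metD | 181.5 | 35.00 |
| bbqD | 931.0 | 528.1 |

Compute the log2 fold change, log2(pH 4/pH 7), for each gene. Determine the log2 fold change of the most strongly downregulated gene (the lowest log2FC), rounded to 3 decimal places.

log2(1352/4886) = -1.854  (weiZ)
log2(278.1/366.8) = -0.399  (mztD)
log2(842.0/296.5) = 1.506  (ccoC)
log2(570.4/690.5) = -0.276  (nyfE)
log2(35.00/181.5) = -2.375  (metD)
log2(528.1/931.0) = -0.818  (bbqD)
metD is most strongly downregulated.

-2.375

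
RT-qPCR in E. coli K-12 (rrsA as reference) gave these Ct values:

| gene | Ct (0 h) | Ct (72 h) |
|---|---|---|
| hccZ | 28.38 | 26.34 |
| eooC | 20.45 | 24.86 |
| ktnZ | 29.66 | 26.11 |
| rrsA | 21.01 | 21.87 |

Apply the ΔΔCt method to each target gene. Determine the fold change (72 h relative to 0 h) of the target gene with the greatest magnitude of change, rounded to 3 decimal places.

21.259

hccZ: ΔΔCt = (26.34−21.87) − (28.38−21.01) = 4.47 − 7.37 = -2.90; fold change = 2^2.90 = 7.464
eooC: ΔΔCt = (24.86−21.87) − (20.45−21.01) = 2.99 − (-0.56) = 3.55; fold change = 2^-3.55 = 0.085
ktnZ: ΔΔCt = (26.11−21.87) − (29.66−21.01) = 4.24 − 8.65 = -4.41; fold change = 2^4.41 = 21.259
ktnZ has the largest |ΔΔCt| = 4.41.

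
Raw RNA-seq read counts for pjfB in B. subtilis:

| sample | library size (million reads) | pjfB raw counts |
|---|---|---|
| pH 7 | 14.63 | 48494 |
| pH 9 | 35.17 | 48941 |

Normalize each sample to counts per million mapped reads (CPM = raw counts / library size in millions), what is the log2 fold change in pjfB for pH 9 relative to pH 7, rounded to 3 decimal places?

CPM(pH 7) = 48494 / 14.63 = 3314.6958
CPM(pH 9) = 48941 / 35.17 = 1391.5553
Fold change = 1391.5553 / 3314.6958 = 0.41981
log2(0.41981) = -1.2522

-1.252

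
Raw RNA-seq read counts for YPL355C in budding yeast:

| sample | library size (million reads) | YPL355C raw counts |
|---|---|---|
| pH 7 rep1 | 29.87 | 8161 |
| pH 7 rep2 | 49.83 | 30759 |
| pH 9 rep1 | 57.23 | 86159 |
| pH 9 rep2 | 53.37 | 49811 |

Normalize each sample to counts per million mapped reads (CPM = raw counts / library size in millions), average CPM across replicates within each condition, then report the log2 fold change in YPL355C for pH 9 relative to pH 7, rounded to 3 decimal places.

1.453

CPM(pH 7 rep1) = 8161 / 29.87 = 273.2173
CPM(pH 7 rep2) = 30759 / 49.83 = 617.2787
CPM(pH 9 rep1) = 86159 / 57.23 = 1505.4866
CPM(pH 9 rep2) = 49811 / 53.37 = 933.3146
mean CPM(pH 7) = 445.2480; mean CPM(pH 9) = 1219.4006
Fold change = 1219.4006 / 445.2480 = 2.73870
log2(2.73870) = 1.4535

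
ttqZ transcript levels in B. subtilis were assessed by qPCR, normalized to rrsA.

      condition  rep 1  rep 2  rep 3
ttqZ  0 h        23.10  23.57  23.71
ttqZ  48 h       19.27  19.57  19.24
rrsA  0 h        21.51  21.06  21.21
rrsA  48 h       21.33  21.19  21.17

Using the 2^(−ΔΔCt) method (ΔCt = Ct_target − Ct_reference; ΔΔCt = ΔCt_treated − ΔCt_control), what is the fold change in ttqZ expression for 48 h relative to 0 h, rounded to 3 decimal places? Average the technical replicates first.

16.795

Mean Ct: ttqZ 0 h 23.460; ttqZ 48 h 19.360; rrsA 0 h 21.260; rrsA 48 h 21.230
ΔCt(0 h) = 23.460 − 21.260 = 2.200
ΔCt(48 h) = 19.360 − 21.230 = -1.870
ΔΔCt = -1.870 − 2.200 = -4.070
Fold change = 2^(−(-4.070)) = 2^4.070 = 16.7955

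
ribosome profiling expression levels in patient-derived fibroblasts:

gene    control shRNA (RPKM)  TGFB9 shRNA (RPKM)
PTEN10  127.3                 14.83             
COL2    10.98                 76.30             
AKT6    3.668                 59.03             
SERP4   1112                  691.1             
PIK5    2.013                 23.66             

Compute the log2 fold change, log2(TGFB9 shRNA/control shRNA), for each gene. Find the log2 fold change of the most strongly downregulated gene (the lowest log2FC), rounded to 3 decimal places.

log2(14.83/127.3) = -3.102  (PTEN10)
log2(76.30/10.98) = 2.797  (COL2)
log2(59.03/3.668) = 4.008  (AKT6)
log2(691.1/1112) = -0.686  (SERP4)
log2(23.66/2.013) = 3.555  (PIK5)
PTEN10 is most strongly downregulated.

-3.102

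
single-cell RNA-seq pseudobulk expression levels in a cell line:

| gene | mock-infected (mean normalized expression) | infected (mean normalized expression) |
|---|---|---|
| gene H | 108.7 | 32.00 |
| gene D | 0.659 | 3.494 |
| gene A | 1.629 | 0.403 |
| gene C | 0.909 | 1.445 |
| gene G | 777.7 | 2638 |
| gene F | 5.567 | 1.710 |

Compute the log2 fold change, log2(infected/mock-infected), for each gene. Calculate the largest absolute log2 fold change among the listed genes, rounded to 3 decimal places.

log2(32.00/108.7) = -1.764  (gene H)
log2(3.494/0.659) = 2.407  (gene D)
log2(0.403/1.629) = -2.015  (gene A)
log2(1.445/0.909) = 0.669  (gene C)
log2(2638/777.7) = 1.762  (gene G)
log2(1.710/5.567) = -1.703  (gene F)
The largest magnitude belongs to gene D.

2.407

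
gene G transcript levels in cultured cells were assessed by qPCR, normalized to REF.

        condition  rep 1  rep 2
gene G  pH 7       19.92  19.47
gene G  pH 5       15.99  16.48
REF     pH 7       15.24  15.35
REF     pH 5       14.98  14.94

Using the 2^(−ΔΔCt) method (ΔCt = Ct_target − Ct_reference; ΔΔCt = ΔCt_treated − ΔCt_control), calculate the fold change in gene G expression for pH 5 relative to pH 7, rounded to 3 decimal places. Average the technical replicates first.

8.724

Mean Ct: gene G pH 7 19.695; gene G pH 5 16.235; REF pH 7 15.295; REF pH 5 14.960
ΔCt(pH 7) = 19.695 − 15.295 = 4.400
ΔCt(pH 5) = 16.235 − 14.960 = 1.275
ΔΔCt = 1.275 − 4.400 = -3.125
Fold change = 2^(−(-3.125)) = 2^3.125 = 8.7241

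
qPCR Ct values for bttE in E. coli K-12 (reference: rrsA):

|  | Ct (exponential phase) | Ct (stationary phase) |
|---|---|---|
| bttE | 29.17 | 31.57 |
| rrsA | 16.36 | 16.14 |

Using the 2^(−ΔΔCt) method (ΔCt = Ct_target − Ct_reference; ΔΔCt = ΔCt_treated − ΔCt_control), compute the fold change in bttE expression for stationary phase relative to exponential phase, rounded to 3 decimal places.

ΔCt(exponential phase) = 29.170 − 16.360 = 12.810
ΔCt(stationary phase) = 31.570 − 16.140 = 15.430
ΔΔCt = 15.430 − 12.810 = 2.620
Fold change = 2^(−2.620) = 0.1627

0.163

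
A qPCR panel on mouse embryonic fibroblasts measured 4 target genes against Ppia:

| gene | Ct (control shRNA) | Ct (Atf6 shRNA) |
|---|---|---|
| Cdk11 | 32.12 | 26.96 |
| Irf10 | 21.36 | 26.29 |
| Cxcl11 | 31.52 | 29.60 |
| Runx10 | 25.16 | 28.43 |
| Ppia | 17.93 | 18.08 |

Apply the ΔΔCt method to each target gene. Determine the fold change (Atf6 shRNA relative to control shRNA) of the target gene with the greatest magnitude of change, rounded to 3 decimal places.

Cdk11: ΔΔCt = (26.96−18.08) − (32.12−17.93) = 8.88 − 14.19 = -5.31; fold change = 2^5.31 = 39.671
Irf10: ΔΔCt = (26.29−18.08) − (21.36−17.93) = 8.21 − 3.43 = 4.78; fold change = 2^-4.78 = 0.036
Cxcl11: ΔΔCt = (29.60−18.08) − (31.52−17.93) = 11.52 − 13.59 = -2.07; fold change = 2^2.07 = 4.199
Runx10: ΔΔCt = (28.43−18.08) − (25.16−17.93) = 10.35 − 7.23 = 3.12; fold change = 2^-3.12 = 0.115
Cdk11 has the largest |ΔΔCt| = 5.31.

39.671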